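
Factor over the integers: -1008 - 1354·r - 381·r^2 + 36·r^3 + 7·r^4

By the rational root theorem, r = -8/7 is a root, so (7·r + 8) is a factor; dividing leaves r^3 + 4·r^2 - 59·r - 126.
Then r = 7 is a root, so (r - 7) is a factor; dividing leaves r^2 + 11·r + 18.
The remaining quadratic factors as (r + 9)(r + 2).

(7·r + 8)·(r + 2)·(r + 9)·(r - 7)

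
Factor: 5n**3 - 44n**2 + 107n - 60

Testing divisors of the constant over divisors of the leading coefficient, n = 3 is a root, so (n - 3) is a factor; dividing leaves 5n**2 - 29n + 20.
The remaining quadratic factors as (n - 5)(5n - 4).

(5n - 4)(n - 3)(n - 5)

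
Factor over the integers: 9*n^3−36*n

9*n*(n+2)*(n−2)

Pull out the common factor 9*n; n^2−4 is a difference of squares.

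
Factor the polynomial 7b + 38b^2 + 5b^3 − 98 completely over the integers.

(5b − 7)(b + 2)(b + 7)

Testing divisors of the constant over divisors of the leading coefficient, b = 7/5 is a root, so (5b − 7) divides it; the quotient is b^2 + 9b + 14.
The remaining quadratic factors as (b + 7)(b + 2).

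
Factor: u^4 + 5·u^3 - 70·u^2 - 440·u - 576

(u + 2)·(u + 4)·(u + 8)·(u - 9)

By the rational root theorem, u = -4 is a root, giving the factor (u + 4) and quotient u^3 + u^2 - 74·u - 144.
Then u = 9 is a root, giving the factor (u - 9) and quotient u^2 + 10·u + 16.
The remaining quadratic factors as (u + 2)(u + 8).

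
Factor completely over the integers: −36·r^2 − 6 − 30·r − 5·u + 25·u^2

Group: −6·r·(6·r − 5·u + 3) + (−5·u − 2)·(6·r − 5·u + 3); both groups contain (6·r − 5·u + 3).

−(6·r + 5·u + 2)·(6·r − 5·u + 3)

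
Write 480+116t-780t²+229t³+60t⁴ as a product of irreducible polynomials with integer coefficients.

Among the possible rational roots, t = -2/3 is a root, giving the factor (3t+2) and quotient 20t³+63t²-302t+240.
Continuing, t = -6 is a root, giving the factor (t+6) and quotient 20t²-57t+40.
The remaining quadratic factors as (5t-8)(4t-5).

(3t+2)(4t-5)(5t-8)(t+6)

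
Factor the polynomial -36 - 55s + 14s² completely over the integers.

Need a pair with product 14·(-36) = -504 and sum -55: that's 8 and -63.
Split the middle term: 14s² + 8s - 63s - 36 = 2s(7s + 4) - 9(7s + 4).

(2s - 9)(7s + 4)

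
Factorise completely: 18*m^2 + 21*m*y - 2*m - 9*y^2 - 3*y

(2*m + 3*y)*(9*m - 3*y - 1)

Group: 9*m*(2*m + 3*y) + (-3*y - 1)*(2*m + 3*y); both groups contain (2*m + 3*y).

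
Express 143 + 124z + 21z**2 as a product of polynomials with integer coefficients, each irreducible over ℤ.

Need a pair with product 21·143 = 3003 and sum 124: that's 33 and 91.
Split the middle term: 21z**2 + 33z + 91z + 143 = 3z(7z + 11) + 13(7z + 11).

(3z + 13)(7z + 11)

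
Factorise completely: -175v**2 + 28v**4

Every term has a factor of 7v**2. Then 4v**2 - 25 = (2v)² − (5)².

7v**2(2v + 5)(2v - 5)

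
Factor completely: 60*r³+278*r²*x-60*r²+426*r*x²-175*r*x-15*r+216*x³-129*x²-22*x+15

Group: 5*r*(12*r²+34*r*x+24*x²-x-3) + (9*x-5)*(12*r²+34*r*x+24*x²-x-3); both groups contain (12*r²+34*r*x+24*x²-x-3), so (5*r+9*x-5) is a factor with cofactor 12*r²+34*r*x+24*x²-x-3.
The cofactor groups again: 12*r²+34*r*x+24*x²-x-3 = 2*r*(6*r+8*x-3) + (3*x+1)*(6*r+8*x-3); both groups contain (6*r+8*x-3), giving (2*r+3*x+1)*(6*r+8*x-3).

(2*r+3*x+1)*(5*r+9*x-5)*(6*r+8*x-3)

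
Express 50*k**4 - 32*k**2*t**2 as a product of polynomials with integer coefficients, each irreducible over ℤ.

Pull out the common factor 2*k**2; 25*k**2 - 16*t**2 is a difference of squares.

2*k**2*(5*k + 4*t)*(5*k - 4*t)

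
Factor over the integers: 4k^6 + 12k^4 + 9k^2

k^2(2k^2 + 3)^2

Every term has a factor of k^2; factoring it out leaves 4k^4 + 12k^2 + 9.
Recognize a perfect-square trinomial with the parts 3 and 2k^2.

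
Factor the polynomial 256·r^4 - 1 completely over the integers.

Write as (16·r^2)² − (1)², then factor 16·r^2 - 1 once more.

(4·r + 1)·(4·r - 1)·(16·r^2 + 1)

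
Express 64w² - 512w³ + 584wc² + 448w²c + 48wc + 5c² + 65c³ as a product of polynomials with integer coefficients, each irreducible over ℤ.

Group: 8w(-64w² + 64wc + 8w + 65c² + 5c) + c(-64w² + 64wc + 8w + 65c² + 5c); both groups contain (-64w² + 64wc + 8w + 65c² + 5c), so (8w + c) is a factor with cofactor -64w² + 64wc + 8w + 65c² + 5c.
The cofactor groups again: -64w² + 64wc + 8w + 65c² + 5c = -8w(8w - 13c - 1) - 5c(8w - 13c - 1); both groups contain (8w - 13c - 1), giving -(8w + 5c)(8w - 13c - 1).

-(8w - 13c - 1)(8w + 5c)(8w + c)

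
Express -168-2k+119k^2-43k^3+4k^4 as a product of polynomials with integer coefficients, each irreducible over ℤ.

By the rational root theorem, k = 6 is a root, giving the factor (k-6) and quotient 4k^3-19k^2+5k+28.
Next, k = 7/4 is a root, so (4k-7) divides it; the quotient is k^2-3k-4.
The remaining quadratic factors as (k-4)(k+1).

(4k-7)(k+1)(k-4)(k-6)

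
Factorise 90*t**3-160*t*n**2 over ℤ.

10*t*(3*t-4*n)*(3*t+4*n)

Pull out the common factor 10*t; 9*t**2-16*n**2 is a difference of squares.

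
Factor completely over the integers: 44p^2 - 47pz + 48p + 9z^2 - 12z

Group: 11p(4p - z) + (-9z + 12)(4p - z); both groups contain (4p - z).

(11p - 9z + 12)(4p - z)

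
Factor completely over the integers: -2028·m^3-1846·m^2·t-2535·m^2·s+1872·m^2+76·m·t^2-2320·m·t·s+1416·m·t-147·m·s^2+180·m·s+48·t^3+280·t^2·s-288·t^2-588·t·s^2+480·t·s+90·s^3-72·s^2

Group: 12·m·(-169·m^2-182·m·t-169·m·s+156·m-24·t^2-176·t·s+144·t+30·s^2-24·s) + (-2·t+3·s)·(-169·m^2-182·m·t-169·m·s+156·m-24·t^2-176·t·s+144·t+30·s^2-24·s); both groups contain (-169·m^2-182·m·t-169·m·s+156·m-24·t^2-176·t·s+144·t+30·s^2-24·s), so (12·m-2·t+3·s) is a factor with cofactor -169·m^2-182·m·t-169·m·s+156·m-24·t^2-176·t·s+144·t+30·s^2-24·s.
The cofactor groups again: -169·m^2-182·m·t-169·m·s+156·m-24·t^2-176·t·s+144·t+30·s^2-24·s = -13·m·(13·m+2·t+15·s-12) + (-12·t+2·s)·(13·m+2·t+15·s-12); both groups contain (13·m+2·t+15·s-12), giving -(13·m+12·t-2·s)·(13·m+2·t+15·s-12).

-(12·m-2·t+3·s)·(13·m+2·t+15·s-12)·(13·m+12·t-2·s)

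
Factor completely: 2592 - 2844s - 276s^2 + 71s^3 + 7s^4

(7s - 6)(s + 8)(s + 9)(s - 6)

Trying the rational-root candidates, s = -8 is a root, so (s + 8) is a factor; dividing leaves 7s^3 + 15s^2 - 396s + 324.
Next, s = 6/7 is a root, giving the factor (7s - 6) and quotient s^2 + 3s - 54.
The remaining quadratic factors as (s - 6)(s + 9).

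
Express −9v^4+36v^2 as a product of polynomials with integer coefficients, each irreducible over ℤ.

Factor out 9v^2 first: what remains is −v^2+4.
Recognize a difference of squares with the parts 2 and v.

−9v^2(v+2)(v−2)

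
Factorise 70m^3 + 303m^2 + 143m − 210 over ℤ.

Testing divisors of the constant over divisors of the leading coefficient, m = −7/2 is a root, so (2m + 7) divides it; the quotient is 35m^2 + 29m − 30.
The remaining quadratic factors as (7m + 10)(5m − 3).

(2m + 7)(5m − 3)(7m + 10)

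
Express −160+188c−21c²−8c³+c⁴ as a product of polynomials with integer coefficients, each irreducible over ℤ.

By the rational root theorem, c = −5 is a root, giving the factor (c+5) and quotient c³−13c²+44c−32.
Next, c = 4 is a root, giving the factor (c−4) and quotient c²−9c+8.
The remaining quadratic factors as (c−8)(c−1).

(c+5)(c−1)(c−4)(c−8)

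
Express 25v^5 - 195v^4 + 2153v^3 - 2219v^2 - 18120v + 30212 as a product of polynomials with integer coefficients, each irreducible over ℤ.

(5v + 14)(5v - 13)(v - 2)(v^2 - 6v + 83)

Trying the rational-root candidates, v = 2 is a root, giving the factor (v - 2) and quotient 25v^4 - 145v^3 + 1863v^2 + 1507v - 15106.
Then v = -14/5 is a root, giving the factor (5v + 14) and quotient 5v^3 - 43v^2 + 493v - 1079.
Continuing, v = 13/5 is a root, giving the factor (5v - 13) and quotient v^2 - 6v + 83.
The quadratic v^2 - 6v + 83 has discriminant -296 < 0 and is irreducible over ℤ.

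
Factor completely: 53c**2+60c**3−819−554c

(3c+7)(4c−13)(5c+9)

Testing divisors of the constant over divisors of the leading coefficient, c = −7/3 is a root, giving the factor (3c+7) and quotient 20c**2−29c−117.
The remaining quadratic factors as (5c+9)(4c−13).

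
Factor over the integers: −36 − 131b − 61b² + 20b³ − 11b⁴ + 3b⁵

(3b + 1)(b + 1)(b − 4)(b² − b + 9)

Testing divisors of the constant over divisors of the leading coefficient, b = 4 is a root, giving the factor (b − 4) and quotient 3b⁴ + b³ + 24b² + 35b + 9.
Next, b = −1/3 is a root, so (3b + 1) divides it; the quotient is b³ + 8b + 9.
Continuing, b = −1 is a root, giving the factor (b + 1) and quotient b² − b + 9.
The quadratic b² − b + 9 has discriminant −35 < 0 and is irreducible over ℤ.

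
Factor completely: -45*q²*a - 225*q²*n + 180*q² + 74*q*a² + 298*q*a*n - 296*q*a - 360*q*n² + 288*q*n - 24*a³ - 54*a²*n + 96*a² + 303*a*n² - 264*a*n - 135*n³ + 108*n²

-(9*q - 4*a + 9*n)*(5*q - 6*a + 3*n)*(a + 5*n - 4)

Group: a*(-45*q² + 74*q*a - 72*q*n - 24*a² + 66*a*n - 27*n²) + (5*n - 4)*(-45*q² + 74*q*a - 72*q*n - 24*a² + 66*a*n - 27*n²); both groups contain (-45*q² + 74*q*a - 72*q*n - 24*a² + 66*a*n - 27*n²), so (a + 5*n - 4) is a factor with cofactor -45*q² + 74*q*a - 72*q*n - 24*a² + 66*a*n - 27*n².
The cofactor groups again: -45*q² + 74*q*a - 72*q*n - 24*a² + 66*a*n - 27*n² = -9*q*(5*q - 6*a + 3*n) + (4*a - 9*n)*(5*q - 6*a + 3*n); both groups contain (5*q - 6*a + 3*n), giving -(9*q - 4*a + 9*n)*(5*q - 6*a + 3*n).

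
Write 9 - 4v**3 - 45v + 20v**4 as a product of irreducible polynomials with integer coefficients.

Group as (20v**4 - 45v) + (-4v**3 + 9) = 5v(4v**3 - 9) - (4v**3 - 9).
Both groups share the factor (4v**3 - 9).

(5v - 1)(4v**3 - 9)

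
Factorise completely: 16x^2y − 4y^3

4y(2x + y)(2x − y)

Pull out the common factor 4y; 4x^2 − y^2 is a difference of squares.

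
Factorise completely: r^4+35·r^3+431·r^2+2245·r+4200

(r+15)·(r+5)·(r+7)·(r+8)

Trying the rational-root candidates, r = -7 is a root, giving the factor (r+7) and quotient r^3+28·r^2+235·r+600.
Continuing, r = -15 is a root, so (r+15) is a factor; dividing leaves r^2+13·r+40.
The remaining quadratic factors as (r+5)(r+8).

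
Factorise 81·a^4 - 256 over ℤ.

Difference of squares twice: with A = 3·a and B = 4, A⁴ − B⁴ = (A² − B²)(A² + B²), and A² − B² factors again.

(3·a + 4)·(3·a - 4)·(9·a^2 + 16)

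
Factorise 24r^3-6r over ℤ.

6r(2r+1)(2r-1)

Pull out the common factor 6r; 4r^2-1 is a difference of squares.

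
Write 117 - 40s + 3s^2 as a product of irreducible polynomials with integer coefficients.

Need a pair with product 3·117 = 351 and sum -40: that's -27 and -13.
Split the middle term: 3s^2 - 27s - 13s + 117 = 3s(s - 9) - 13(s - 9).

(3s - 13)(s - 9)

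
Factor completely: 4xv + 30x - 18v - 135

(2v + 15)(2x - 9)

Group as (4xv + 30x) + (-18v - 135) = 2x(2v + 15) - 9(2v + 15).
Both groups share the factor (2v + 15).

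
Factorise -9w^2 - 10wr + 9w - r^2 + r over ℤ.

Group: -9w(w + r - 1) - r(w + r - 1); both groups contain (w + r - 1).

-(9w + r)(w + r - 1)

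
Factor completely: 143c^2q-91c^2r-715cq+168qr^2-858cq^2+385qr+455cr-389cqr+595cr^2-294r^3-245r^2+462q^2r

(11q-7r)(13c-7r)(c-6q-6r-5)

Group: 11q(13c^2-78cq-85cr-65c+42qr+42r^2+35r) - 7r(13c^2-78cq-85cr-65c+42qr+42r^2+35r); both groups contain (13c^2-78cq-85cr-65c+42qr+42r^2+35r), so (11q-7r) is a factor with cofactor 13c^2-78cq-85cr-65c+42qr+42r^2+35r.
The cofactor groups again: 13c^2-78cq-85cr-65c+42qr+42r^2+35r = c(13c-7r) + (-6q-6r-5)(13c-7r); both groups contain (13c-7r), giving (c-6q-6r-5)(13c-7r).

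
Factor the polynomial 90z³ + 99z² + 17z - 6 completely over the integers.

Among the possible rational roots, z = -3/5 is a root, so (5z + 3) divides it; the quotient is 18z² + 9z - 2.
The remaining quadratic factors as (3z + 2)(6z - 1).

(3z + 2)(5z + 3)(6z - 1)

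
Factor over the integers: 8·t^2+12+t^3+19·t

Among the possible rational roots, t = -4 is a root, so (t+4) divides it; the quotient is t^2+4·t+3.
The remaining quadratic factors as (t+3)(t+1).

(t+1)·(t+3)·(t+4)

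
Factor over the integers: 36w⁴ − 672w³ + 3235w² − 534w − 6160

(6w + 7)(6w − 11)(w − 10)(w − 8)

Trying the rational-root candidates, w = 11/6 is a root, so (6w − 11) is a factor; dividing leaves 6w³ − 101w² + 354w + 560.
Next, w = 10 is a root, giving the factor (w − 10) and quotient 6w² − 41w − 56.
The remaining quadratic factors as (w − 8)(6w + 7).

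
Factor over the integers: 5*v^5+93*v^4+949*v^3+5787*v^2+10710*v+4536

Trying the rational-root candidates, v = -3/5 is a root, so (5*v+3) divides it; the quotient is v^4+18*v^3+179*v^2+1050*v+1512.
Next, v = -2 is a root, giving the factor (v+2) and quotient v^3+16*v^2+147*v+756.
Next, v = -9 is a root, so (v+9) divides it; the quotient is v^2+7*v+84.
The quadratic v^2+7*v+84 has discriminant -287 < 0 and is irreducible over ℤ.

(5*v+3)*(v+2)*(v+9)*(v^2+7*v+84)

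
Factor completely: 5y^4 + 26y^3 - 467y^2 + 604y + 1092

(5y - 14)(y + 1)(y + 13)(y - 6)

Trying the rational-root candidates, y = -13 is a root, so (y + 13) divides it; the quotient is 5y^3 - 39y^2 + 40y + 84.
Next, y = -1 is a root, so (y + 1) divides it; the quotient is 5y^2 - 44y + 84.
The remaining quadratic factors as (5y - 14)(y - 6).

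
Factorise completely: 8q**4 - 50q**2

2q**2(2q + 5)(2q - 5)

Pull out the common factor 2q**2; 4q**2 - 25 is a difference of squares.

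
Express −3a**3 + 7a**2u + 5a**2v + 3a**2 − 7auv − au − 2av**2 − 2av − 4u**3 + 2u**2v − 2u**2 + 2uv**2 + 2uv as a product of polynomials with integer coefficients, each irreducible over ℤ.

−(3a + 2u − 2v)(a − 2u − v − 1)(a − u)

Group: 3a(−a**2 + 3au + av + a − 2u**2 − uv − u) + (2u − 2v)(−a**2 + 3au + av + a − 2u**2 − uv − u); both groups contain (−a**2 + 3au + av + a − 2u**2 − uv − u), so (3a + 2u − 2v) is a factor with cofactor −a**2 + 3au + av + a − 2u**2 − uv − u.
The cofactor groups again: −a**2 + 3au + av + a − 2u**2 − uv − u = −a(a − u) + (2u + v + 1)(a − u); both groups contain (a − u), giving −(a − 2u − v − 1)(a − u).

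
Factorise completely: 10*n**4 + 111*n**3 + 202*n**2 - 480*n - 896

By the rational root theorem, n = -8 is a root, so (n + 8) is a factor; dividing leaves 10*n**3 + 31*n**2 - 46*n - 112.
Next, n = -7/2 is a root, so (2*n + 7) divides it; the quotient is 5*n**2 - 2*n - 16.
The remaining quadratic factors as (5*n + 8)(n - 2).

(2*n + 7)*(5*n + 8)*(n + 8)*(n - 2)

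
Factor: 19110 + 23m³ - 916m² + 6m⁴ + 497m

(2m - 15)(3m + 13)(m + 14)(m - 7)

Testing divisors of the constant over divisors of the leading coefficient, m = -13/3 is a root, so (3m + 13) divides it; the quotient is 2m³ - m² - 301m + 1470.
Then m = 15/2 is a root, so (2m - 15) is a factor; dividing leaves m² + 7m - 98.
The remaining quadratic factors as (m + 14)(m - 7).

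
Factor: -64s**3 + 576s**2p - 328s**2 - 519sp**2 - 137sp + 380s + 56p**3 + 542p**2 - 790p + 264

-(8s - 7p + 4)(s - 8p + 6)(8s - p - 11)

Group: 8s(-8s**2 + 71sp - 52s - 56p**2 + 74p - 24) + (-p - 11)(-8s**2 + 71sp - 52s - 56p**2 + 74p - 24); both groups contain (-8s**2 + 71sp - 52s - 56p**2 + 74p - 24), so (8s - p - 11) is a factor with cofactor -8s**2 + 71sp - 52s - 56p**2 + 74p - 24.
The cofactor groups again: -8s**2 + 71sp - 52s - 56p**2 + 74p - 24 = -8s(s - 8p + 6) + (7p - 4)(s - 8p + 6); both groups contain (s - 8p + 6), giving -(8s - 7p + 4)(s - 8p + 6).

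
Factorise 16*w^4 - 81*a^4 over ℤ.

(2*w - 3*a)*(2*w + 3*a)*(4*w^2 + 9*a^2)

(2*w)⁴ − (3*a)⁴ = ((2*w)² − (3*a)²)((2*w)² + (3*a)²); the first factor splits again, the second (4*w^2 + 9*a^2) is irreducible.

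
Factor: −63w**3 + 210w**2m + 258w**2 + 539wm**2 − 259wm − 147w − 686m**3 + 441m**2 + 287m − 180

Group: 3w(−21w**2 + 119wm + 51w − 98m**2 − 7m + 36) + (7m − 5)(−21w**2 + 119wm + 51w − 98m**2 − 7m + 36); both groups contain (−21w**2 + 119wm + 51w − 98m**2 − 7m + 36), so (3w + 7m − 5) is a factor with cofactor −21w**2 + 119wm + 51w − 98m**2 − 7m + 36.
The cofactor groups again: −21w**2 + 119wm + 51w − 98m**2 − 7m + 36 = −7w(3w − 14m − 9) + (7m − 4)(3w − 14m − 9); both groups contain (3w − 14m − 9), giving −(7w − 7m + 4)(3w − 14m − 9).

−(3w − 14m − 9)(7w − 7m + 4)(3w + 7m − 5)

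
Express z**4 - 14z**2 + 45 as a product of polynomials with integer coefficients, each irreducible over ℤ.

Substitute u = z**2 to get a quadratic in u, then factor.
z**2 - 9 is a difference of squares.
z**2 - 5 is irreducible over ℤ (5 is not a perfect square).

(z + 3)(z - 3)(z**2 - 5)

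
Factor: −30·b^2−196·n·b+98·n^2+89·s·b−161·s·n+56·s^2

Group: 7·s·(8·s−7·n+15·b) + (−14·n−2·b)·(8·s−7·n+15·b); both groups contain (8·s−7·n+15·b).

(7·s−14·n−2·b)·(8·s−7·n+15·b)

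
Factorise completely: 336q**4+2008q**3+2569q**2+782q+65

Testing divisors of the constant over divisors of the leading coefficient, q = -13/3 is a root, giving the factor (3q+13) and quotient 112q**3+184q**2+59q+5.
Continuing, q = -1/4 is a root, so (4q+1) is a factor; dividing leaves 28q**2+39q+5.
The remaining quadratic factors as (4q+5)(7q+1).

(3q+13)(4q+1)(4q+5)(7q+1)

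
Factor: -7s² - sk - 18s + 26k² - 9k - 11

Group: -s(7s - 13k + 11) + (-2k - 1)(7s - 13k + 11); both groups contain (7s - 13k + 11).

-(7s - 13k + 11)(s + 2k + 1)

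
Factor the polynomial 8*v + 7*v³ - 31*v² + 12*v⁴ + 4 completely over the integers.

By the rational root theorem, v = -2 is a root, giving the factor (v + 2) and quotient 12*v³ - 17*v² + 3*v + 2.
Next, v = -1/4 is a root, so (4*v + 1) is a factor; dividing leaves 3*v² - 5*v + 2.
The remaining quadratic factors as (v - 1)(3*v - 2).

(3*v - 2)*(4*v + 1)*(v + 2)*(v - 1)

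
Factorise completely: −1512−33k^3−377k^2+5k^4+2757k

Among the possible rational roots, k = −9 is a root, so (k+9) divides it; the quotient is 5k^3−78k^2+325k−168.
Then k = 8 is a root, so (k−8) divides it; the quotient is 5k^2−38k+21.
The remaining quadratic factors as (5k−3)(k−7).

(5k−3)(k+9)(k−7)(k−8)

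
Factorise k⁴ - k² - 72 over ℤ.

(k + 3)(k - 3)(k² + 8)

Substitute u = k² to get a quadratic in u, then factor.
k² - 9 is a difference of squares.
k² + 8 is irreducible over ℤ (always positive, so no real roots).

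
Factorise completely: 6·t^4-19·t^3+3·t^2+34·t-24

Trying the rational-root candidates, t = 1 is a root, giving the factor (t-1) and quotient 6·t^3-13·t^2-10·t+24.
Then t = -4/3 is a root, giving the factor (3·t+4) and quotient 2·t^2-7·t+6.
The remaining quadratic factors as (t-2)(2·t-3).

(2·t-3)·(3·t+4)·(t-1)·(t-2)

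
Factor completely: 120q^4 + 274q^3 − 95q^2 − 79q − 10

Trying the rational-root candidates, q = −5/2 is a root, so (2q + 5) divides it; the quotient is 60q^3 − 13q^2 − 15q − 2.
Continuing, q = −1/5 is a root, so (5q + 1) divides it; the quotient is 12q^2 − 5q − 2.
The remaining quadratic factors as (4q + 1)(3q − 2).

(2q + 5)(3q − 2)(4q + 1)(5q + 1)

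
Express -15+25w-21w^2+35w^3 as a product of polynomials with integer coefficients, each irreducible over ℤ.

(5w-3)(7w^2+5)

Group as (35w^3+25w) + (-21w^2-15) = 5w(7w^2+5) - 3(7w^2+5).
Both groups share the factor (7w^2+5).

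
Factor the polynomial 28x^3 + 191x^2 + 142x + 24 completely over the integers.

(4x + 1)(7x + 4)(x + 6)

By the rational root theorem, x = -4/7 is a root, so (7x + 4) is a factor; dividing leaves 4x^2 + 25x + 6.
The remaining quadratic factors as (x + 6)(4x + 1).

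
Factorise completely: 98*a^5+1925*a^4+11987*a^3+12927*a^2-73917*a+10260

Testing divisors of the constant over divisors of the leading coefficient, a = 12/7 is a root, so (7*a-12) divides it; the quotient is 14*a^4+299*a^3+2225*a^2+5661*a-855.
Next, a = -15/2 is a root, so (2*a+15) divides it; the quotient is 7*a^3+97*a^2+385*a-57.
Continuing, a = 1/7 is a root, giving the factor (7*a-1) and quotient a^2+14*a+57.
The quadratic a^2+14*a+57 has discriminant -32 < 0 and is irreducible over ℤ.

(2*a+15)*(7*a-1)*(7*a-12)*(a^2+14*a+57)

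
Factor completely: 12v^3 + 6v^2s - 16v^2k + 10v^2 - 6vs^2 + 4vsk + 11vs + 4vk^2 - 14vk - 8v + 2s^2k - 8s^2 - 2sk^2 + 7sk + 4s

(2v + 2s - 2k - 1)(3v - k + 4)(2v - s)

Group: 3v(4v^2 + 2vs - 4vk - 2v - 2s^2 + 2sk + s) + (-k + 4)(4v^2 + 2vs - 4vk - 2v - 2s^2 + 2sk + s); both groups contain (4v^2 + 2vs - 4vk - 2v - 2s^2 + 2sk + s), so (3v - k + 4) is a factor with cofactor 4v^2 + 2vs - 4vk - 2v - 2s^2 + 2sk + s.
The cofactor groups again: 4v^2 + 2vs - 4vk - 2v - 2s^2 + 2sk + s = 2v(2v - s) + (2s - 2k - 1)(2v - s); both groups contain (2v - s), giving (2v + 2s - 2k - 1)(2v - s).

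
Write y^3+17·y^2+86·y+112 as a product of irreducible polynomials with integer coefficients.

By the rational root theorem, y = -7 is a root, so (y+7) is a factor; dividing leaves y^2+10·y+16.
The remaining quadratic factors as (y+2)(y+8).

(y+2)·(y+7)·(y+8)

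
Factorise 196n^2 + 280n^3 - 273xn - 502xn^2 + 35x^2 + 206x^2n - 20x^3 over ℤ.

-(4x - 10n - 7)(5x - 4n)(x - 7n)

Group: x(-20x^2 + 66xn + 35x - 40n^2 - 28n) - 7n(-20x^2 + 66xn + 35x - 40n^2 - 28n); both groups contain (-20x^2 + 66xn + 35x - 40n^2 - 28n), so (x - 7n) is a factor with cofactor -20x^2 + 66xn + 35x - 40n^2 - 28n.
The cofactor groups again: -20x^2 + 66xn + 35x - 40n^2 - 28n = -4x(5x - 4n) + (10n + 7)(5x - 4n); both groups contain (5x - 4n), giving -(4x - 10n - 7)(5x - 4n).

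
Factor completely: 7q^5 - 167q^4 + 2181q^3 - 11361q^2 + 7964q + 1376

By the rational root theorem, q = 1 is a root, so (q - 1) divides it; the quotient is 7q^4 - 160q^3 + 2021q^2 - 9340q - 1376.
Continuing, q = 8 is a root, so (q - 8) is a factor; dividing leaves 7q^3 - 104q^2 + 1189q + 172.
Next, q = -1/7 is a root, so (7q + 1) divides it; the quotient is q^2 - 15q + 172.
The quadratic q^2 - 15q + 172 has discriminant -463 < 0 and is irreducible over ℤ.

(7q + 1)(q - 1)(q - 8)(q^2 - 15q + 172)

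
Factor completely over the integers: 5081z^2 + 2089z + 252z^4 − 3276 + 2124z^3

Among the possible rational roots, z = −13/6 is a root, so (6z + 13) is a factor; dividing leaves 42z^3 + 263z^2 + 277z − 252.
Continuing, z = −9/2 is a root, giving the factor (2z + 9) and quotient 21z^2 + 37z − 28.
The remaining quadratic factors as (7z − 4)(3z + 7).

(2z + 9)(3z + 7)(6z + 13)(7z − 4)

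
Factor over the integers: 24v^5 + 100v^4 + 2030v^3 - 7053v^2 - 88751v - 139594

Testing divisors of the constant over divisors of the leading coefficient, v = 13/2 is a root, giving the factor (2v - 13) and quotient 12v^4 + 128v^3 + 1847v^2 + 8479v + 10738.
Next, v = -7/2 is a root, giving the factor (2v + 7) and quotient 6v^3 + 43v^2 + 773v + 1534.
Next, v = -13/6 is a root, so (6v + 13) divides it; the quotient is v^2 + 5v + 118.
The quadratic v^2 + 5v + 118 has discriminant -447 < 0 and is irreducible over ℤ.

(2v + 7)(2v - 13)(6v + 13)(v^2 + 5v + 118)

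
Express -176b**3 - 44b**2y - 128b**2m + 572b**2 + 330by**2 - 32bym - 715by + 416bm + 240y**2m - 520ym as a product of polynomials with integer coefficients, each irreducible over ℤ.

-(11b + 8m)(4b + 6y - 13)(4b - 5y)

Group: 4b(-44b**2 - 66by - 32bm + 143b - 48ym + 104m) - 5y(-44b**2 - 66by - 32bm + 143b - 48ym + 104m); both groups contain (-44b**2 - 66by - 32bm + 143b - 48ym + 104m), so (4b - 5y) is a factor with cofactor -44b**2 - 66by - 32bm + 143b - 48ym + 104m.
The cofactor groups again: -44b**2 - 66by - 32bm + 143b - 48ym + 104m = -4b(11b + 8m) + (-6y + 13)(11b + 8m); both groups contain (11b + 8m), giving -(4b + 6y - 13)(11b + 8m).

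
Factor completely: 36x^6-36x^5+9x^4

Every term has a factor of 9x^4; factoring it out leaves 4x^2-4x+1.
Recognize a perfect-square trinomial with the parts 1 and 2x.

9x^4(2x-1)^2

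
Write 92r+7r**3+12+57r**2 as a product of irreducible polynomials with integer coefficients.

Trying the rational-root candidates, r = -1/7 is a root, giving the factor (7r+1) and quotient r**2+8r+12.
The remaining quadratic factors as (r+6)(r+2).

(7r+1)(r+2)(r+6)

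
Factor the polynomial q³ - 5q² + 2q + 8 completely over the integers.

Trying the rational-root candidates, q = -1 is a root, so (q + 1) is a factor; dividing leaves q² - 6q + 8.
The remaining quadratic factors as (q - 4)(q - 2).

(q + 1)(q - 2)(q - 4)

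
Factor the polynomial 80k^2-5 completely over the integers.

5(4k+1)(4k-1)

Factor out 5, leaving 16k^2-1, which is a difference of two squares.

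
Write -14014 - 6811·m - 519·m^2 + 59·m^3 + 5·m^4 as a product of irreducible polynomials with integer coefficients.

(5·m + 14)·(m + 13)·(m + 7)·(m - 11)

By the rational root theorem, m = -13 is a root, so (m + 13) divides it; the quotient is 5·m^3 - 6·m^2 - 441·m - 1078.
Next, m = -7 is a root, giving the factor (m + 7) and quotient 5·m^2 - 41·m - 154.
The remaining quadratic factors as (m - 11)(5·m + 14).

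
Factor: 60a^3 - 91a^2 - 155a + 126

Testing divisors of the constant over divisors of the leading coefficient, a = 9/4 is a root, so (4a - 9) is a factor; dividing leaves 15a^2 + 11a - 14.
The remaining quadratic factors as (3a - 2)(5a + 7).

(3a - 2)(4a - 9)(5a + 7)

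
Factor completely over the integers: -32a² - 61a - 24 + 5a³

(5a + 3)(a + 1)(a - 8)

By the rational root theorem, a = 8 is a root, so (a - 8) divides it; the quotient is 5a² + 8a + 3.
The remaining quadratic factors as (5a + 3)(a + 1).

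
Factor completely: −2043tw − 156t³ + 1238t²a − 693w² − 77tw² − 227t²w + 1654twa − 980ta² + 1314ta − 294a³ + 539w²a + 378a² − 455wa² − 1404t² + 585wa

Group: 13t(−12t² − 11tw + 98ta − 108t + 77wa − 99w − 98a² + 126a) + (7w + 3a)(−12t² − 11tw + 98ta − 108t + 77wa − 99w − 98a² + 126a); both groups contain (−12t² − 11tw + 98ta − 108t + 77wa − 99w − 98a² + 126a), so (13t + 7w + 3a) is a factor with cofactor −12t² − 11tw + 98ta − 108t + 77wa − 99w − 98a² + 126a.
The cofactor groups again: −12t² − 11tw + 98ta − 108t + 77wa − 99w − 98a² + 126a = −t(12t + 11w − 14a) + (7a − 9)(12t + 11w − 14a); both groups contain (12t + 11w − 14a), giving −(t − 7a + 9)(12t + 11w − 14a).

−(12t + 11w − 14a)(t − 7a + 9)(13t + 7w + 3a)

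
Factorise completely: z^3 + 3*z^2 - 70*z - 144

Trying the rational-root candidates, z = 8 is a root, so (z - 8) divides it; the quotient is z^2 + 11*z + 18.
The remaining quadratic factors as (z + 9)(z + 2).

(z + 2)*(z + 9)*(z - 8)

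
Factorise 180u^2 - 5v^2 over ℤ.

5(6u + v)(6u - v)

Factor out 5, leaving 36u^2 - v^2, which is a difference of two squares.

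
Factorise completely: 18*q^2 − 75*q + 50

Need a pair with product 18·50 = 900 and sum −75: that's −15 and −60.
Split the middle term: 18*q^2 − 15*q − 60*q + 50 = 3*q*(6*q − 5) − 10*(6*q − 5).

(3*q − 10)*(6*q − 5)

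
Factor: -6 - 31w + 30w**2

Need a pair with product 30·(-6) = -180 and sum -31: that's -36 and 5.
Split the middle term: 30w**2 - 36w + 5w - 6 = 6w(5w - 6) + (5w - 6).

(5w - 6)(6w + 1)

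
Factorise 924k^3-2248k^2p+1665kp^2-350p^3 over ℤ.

Group: 6k(154k^2-195kp+50p^2) - 7p(154k^2-195kp+50p^2); both groups contain (154k^2-195kp+50p^2), so (6k-7p) is a factor with cofactor 154k^2-195kp+50p^2.
The cofactor groups again: 154k^2-195kp+50p^2 = 11k(14k-5p) - 10p(14k-5p); both groups contain (14k-5p), giving (11k-10p)(14k-5p).

(11k-10p)(14k-5p)(6k-7p)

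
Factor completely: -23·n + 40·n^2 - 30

(5·n - 6)·(8·n + 5)

Need a pair with product 40·(-30) = -1200 and sum -23: that's -48 and 25.
Split the middle term: 40·n^2 - 48·n + 25·n - 30 = 8·n·(5·n - 6) + 5·(5·n - 6).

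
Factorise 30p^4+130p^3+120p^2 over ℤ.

Pull out the common factor 10p^2, then factor the remaining trinomial.

10p^2(3p+4)(p+3)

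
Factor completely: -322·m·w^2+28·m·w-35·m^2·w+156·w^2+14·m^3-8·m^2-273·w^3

Group: m·(14·m^2-77·m·w-8·m-91·w^2+52·w) + 3·w·(14·m^2-77·m·w-8·m-91·w^2+52·w); both groups contain (14·m^2-77·m·w-8·m-91·w^2+52·w), so (m+3·w) is a factor with cofactor 14·m^2-77·m·w-8·m-91·w^2+52·w.
The cofactor groups again: 14·m^2-77·m·w-8·m-91·w^2+52·w = 2·m·(7·m+7·w-4) - 13·w·(7·m+7·w-4); both groups contain (7·m+7·w-4), giving (2·m-13·w)·(7·m+7·w-4).

(2·m-13·w)·(7·m+7·w-4)·(m+3·w)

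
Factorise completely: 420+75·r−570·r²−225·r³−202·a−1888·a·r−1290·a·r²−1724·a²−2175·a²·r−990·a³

Group: 10·a·(−99·a²−168·a·r−212·a−45·r²−150·r−105) + (5·r−4)·(−99·a²−168·a·r−212·a−45·r²−150·r−105); both groups contain (−99·a²−168·a·r−212·a−45·r²−150·r−105), so (10·a+5·r−4) is a factor with cofactor −99·a²−168·a·r−212·a−45·r²−150·r−105.
The cofactor groups again: −99·a²−168·a·r−212·a−45·r²−150·r−105 = −9·a·(11·a+15·r+15) + (−3·r−7)·(11·a+15·r+15); both groups contain (11·a+15·r+15), giving −(9·a+3·r+7)·(11·a+15·r+15).

−(10·a+5·r−4)·(11·a+15·r+15)·(9·a+3·r+7)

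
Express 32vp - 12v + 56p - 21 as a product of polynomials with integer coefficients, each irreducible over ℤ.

(4v + 7)(8p - 3)

Group as (32vp - 12v) + (56p - 21) = 4v(8p - 3) + 7(8p - 3).
Both groups share the factor (8p - 3).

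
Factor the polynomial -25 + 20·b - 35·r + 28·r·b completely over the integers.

Group as (28·r·b - 35·r) + (20·b - 25) = 7·r·(4·b - 5) + 5·(4·b - 5).
Both groups share the factor (4·b - 5).

(4·b - 5)·(7·r + 5)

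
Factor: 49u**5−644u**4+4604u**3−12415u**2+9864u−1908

Testing divisors of the constant over divisors of the leading coefficient, u = 2/7 is a root, so (7u−2) is a factor; dividing leaves 7u**4−90u**3+632u**2−1593u+954.
Continuing, u = 3 is a root, so (u−3) divides it; the quotient is 7u**3−69u**2+425u−318.
Continuing, u = 6/7 is a root, giving the factor (7u−6) and quotient u**2−9u+53.
The quadratic u**2−9u+53 has discriminant −131 < 0 and is irreducible over ℤ.

(7u−2)(7u−6)(u−3)(u**2−9u+53)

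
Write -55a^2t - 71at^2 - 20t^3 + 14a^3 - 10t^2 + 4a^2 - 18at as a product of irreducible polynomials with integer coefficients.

Group: 2a(7a^2 - 31at + 2a - 20t^2 - 10t) + t(7a^2 - 31at + 2a - 20t^2 - 10t); both groups contain (7a^2 - 31at + 2a - 20t^2 - 10t), so (2a + t) is a factor with cofactor 7a^2 - 31at + 2a - 20t^2 - 10t.
The cofactor groups again: 7a^2 - 31at + 2a - 20t^2 - 10t = 7a(a - 5t) + (4t + 2)(a - 5t); both groups contain (a - 5t), giving (7a + 4t + 2)(a - 5t).

(2a + t)(7a + 4t + 2)(a - 5t)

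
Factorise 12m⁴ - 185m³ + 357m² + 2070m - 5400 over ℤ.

(3m + 10)(4m - 15)(m - 12)(m - 3)

Testing divisors of the constant over divisors of the leading coefficient, m = 12 is a root, giving the factor (m - 12) and quotient 12m³ - 41m² - 135m + 450.
Continuing, m = 3 is a root, so (m - 3) is a factor; dividing leaves 12m² - 5m - 150.
The remaining quadratic factors as (3m + 10)(4m - 15).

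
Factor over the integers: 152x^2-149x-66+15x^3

(3x+1)(5x-6)(x+11)

By the rational root theorem, x = 6/5 is a root, giving the factor (5x-6) and quotient 3x^2+34x+11.
The remaining quadratic factors as (3x+1)(x+11).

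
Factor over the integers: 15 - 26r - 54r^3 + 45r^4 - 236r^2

By the rational root theorem, r = 3 is a root, so (r - 3) divides it; the quotient is 45r^3 + 81r^2 + 7r - 5.
Continuing, r = -5/3 is a root, so (3r + 5) is a factor; dividing leaves 15r^2 + 2r - 1.
The remaining quadratic factors as (5r - 1)(3r + 1).

(3r + 1)(3r + 5)(5r - 1)(r - 3)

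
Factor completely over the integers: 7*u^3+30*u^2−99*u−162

(7*u+9)*(u+6)*(u−3)

By the rational root theorem, u = 3 is a root, giving the factor (u−3) and quotient 7*u^2+51*u+54.
The remaining quadratic factors as (u+6)(7*u+9).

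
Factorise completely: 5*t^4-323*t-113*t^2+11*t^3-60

(5*t+1)*(t+3)*(t+4)*(t-5)

Trying the rational-root candidates, t = -1/5 is a root, giving the factor (5*t+1) and quotient t^3+2*t^2-23*t-60.
Next, t = 5 is a root, so (t-5) divides it; the quotient is t^2+7*t+12.
The remaining quadratic factors as (t+4)(t+3).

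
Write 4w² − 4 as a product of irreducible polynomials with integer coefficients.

4(w + 1)(w − 1)

Every term has a factor of 4. Then w² − 1 = (w)² − (1)².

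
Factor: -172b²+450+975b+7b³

(7b+3)(b-10)(b-15)

Among the possible rational roots, b = 10 is a root, so (b-10) is a factor; dividing leaves 7b²-102b-45.
The remaining quadratic factors as (7b+3)(b-15).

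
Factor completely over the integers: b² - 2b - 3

Two integers with product -3 and sum -2 are -3 and 1.

(b + 1)(b - 3)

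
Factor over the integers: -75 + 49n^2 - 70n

Need a pair with product 49·(-75) = -3675 and sum -70: that's 35 and -105.
Split the middle term: 49n^2 + 35n - 105n - 75 = 7n(7n + 5) - 15(7n + 5).

(7n + 5)(7n - 15)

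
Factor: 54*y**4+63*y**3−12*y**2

Pull out the common factor 3*y**2, then factor the remaining trinomial.

3*y**2*(3*y+4)*(6*y−1)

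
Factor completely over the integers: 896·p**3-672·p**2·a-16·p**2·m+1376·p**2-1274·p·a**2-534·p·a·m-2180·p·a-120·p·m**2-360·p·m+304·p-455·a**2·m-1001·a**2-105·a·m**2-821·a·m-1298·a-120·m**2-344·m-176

(8·p-13·a-3·m-2)·(14·p+5·m+11)·(8·p+7·a+8)

Group: 8·p·(112·p**2+98·p·a+40·p·m+200·p+35·a·m+77·a+40·m+88) + (-13·a-3·m-2)·(112·p**2+98·p·a+40·p·m+200·p+35·a·m+77·a+40·m+88); both groups contain (112·p**2+98·p·a+40·p·m+200·p+35·a·m+77·a+40·m+88), so (8·p-13·a-3·m-2) is a factor with cofactor 112·p**2+98·p·a+40·p·m+200·p+35·a·m+77·a+40·m+88.
The cofactor groups again: 112·p**2+98·p·a+40·p·m+200·p+35·a·m+77·a+40·m+88 = 14·p·(8·p+7·a+8) + (5·m+11)·(8·p+7·a+8); both groups contain (8·p+7·a+8), giving (14·p+5·m+11)·(8·p+7·a+8).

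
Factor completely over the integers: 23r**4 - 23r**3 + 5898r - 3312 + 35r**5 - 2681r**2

(5r - 6)(7r - 8)(r - 3)(r**2 + 6r + 23)

By the rational root theorem, r = 3 is a root, so (r - 3) is a factor; dividing leaves 35r**4 + 128r**3 + 361r**2 - 1598r + 1104.
Continuing, r = 6/5 is a root, so (5r - 6) is a factor; dividing leaves 7r**3 + 34r**2 + 113r - 184.
Then r = 8/7 is a root, giving the factor (7r - 8) and quotient r**2 + 6r + 23.
The quadratic r**2 + 6r + 23 has discriminant -56 < 0 and is irreducible over ℤ.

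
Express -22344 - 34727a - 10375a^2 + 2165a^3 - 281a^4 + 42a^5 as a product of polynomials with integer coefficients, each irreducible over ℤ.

Testing divisors of the constant over divisors of the leading coefficient, a = -7/6 is a root, giving the factor (6a + 7) and quotient 7a^4 - 55a^3 + 425a^2 - 2225a - 3192.
Continuing, a = -8/7 is a root, so (7a + 8) divides it; the quotient is a^3 - 9a^2 + 71a - 399.
Then a = 7 is a root, so (a - 7) divides it; the quotient is a^2 - 2a + 57.
The quadratic a^2 - 2a + 57 has discriminant -224 < 0 and is irreducible over ℤ.

(6a + 7)(7a + 8)(a - 7)(a^2 - 2a + 57)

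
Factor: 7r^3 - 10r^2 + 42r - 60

Group as (7r^3 + 42r) + (-10r^2 - 60) = 7r(r^2 + 6) - 10(r^2 + 6).
Both groups share the factor (r^2 + 6).

(7r - 10)(r^2 + 6)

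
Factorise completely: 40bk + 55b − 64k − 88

(5b − 8)(8k + 11)

Group as (40bk + 55b) + (−64k − 88) = 5b(8k + 11) − 8(8k + 11).
Both groups share the factor (8k + 11).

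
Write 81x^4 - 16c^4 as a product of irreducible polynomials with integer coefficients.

Difference of squares twice: with A = 3x and B = 2c, A⁴ − B⁴ = (A² − B²)(A² + B²), and A² − B² factors again.

(3x - 2c)(3x + 2c)(9x^2 + 4c^2)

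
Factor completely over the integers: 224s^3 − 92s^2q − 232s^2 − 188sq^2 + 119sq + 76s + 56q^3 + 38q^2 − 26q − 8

(7s − 2q − 2)(4s − 4q − 1)(8s + 7q − 4)

Group: 8s(28s^2 − 36sq − 15s + 8q^2 + 10q + 2) + (7q − 4)(28s^2 − 36sq − 15s + 8q^2 + 10q + 2); both groups contain (28s^2 − 36sq − 15s + 8q^2 + 10q + 2), so (8s + 7q − 4) is a factor with cofactor 28s^2 − 36sq − 15s + 8q^2 + 10q + 2.
The cofactor groups again: 28s^2 − 36sq − 15s + 8q^2 + 10q + 2 = 7s(4s − 4q − 1) + (−2q − 2)(4s − 4q − 1); both groups contain (4s − 4q − 1), giving (7s − 2q − 2)(4s − 4q − 1).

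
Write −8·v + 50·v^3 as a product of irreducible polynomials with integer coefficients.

Factor out 2·v, leaving 25·v^2 − 4, which is a difference of two squares.

2·v·(5·v + 2)·(5·v − 2)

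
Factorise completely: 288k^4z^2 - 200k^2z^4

8k^2z^2(6k + 5z)(6k - 5z)

Factor out 8k^2z^2, leaving 36k^2 - 25z^2, which is a difference of two squares.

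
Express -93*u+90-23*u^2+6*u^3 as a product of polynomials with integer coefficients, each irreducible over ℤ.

By the rational root theorem, u = 6 is a root, so (u-6) divides it; the quotient is 6*u^2+13*u-15.
The remaining quadratic factors as (u+3)(6*u-5).

(6*u-5)*(u+3)*(u-6)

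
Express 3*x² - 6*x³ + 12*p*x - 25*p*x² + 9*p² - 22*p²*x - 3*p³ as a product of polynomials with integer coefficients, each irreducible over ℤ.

-(3*p + x)*(p + 6*x - 3)*(p + x)

Group: p*(-3*p² - 19*p*x + 9*p - 6*x² + 3*x) + x*(-3*p² - 19*p*x + 9*p - 6*x² + 3*x); both groups contain (-3*p² - 19*p*x + 9*p - 6*x² + 3*x), so (p + x) is a factor with cofactor -3*p² - 19*p*x + 9*p - 6*x² + 3*x.
The cofactor groups again: -3*p² - 19*p*x + 9*p - 6*x² + 3*x = -3*p*(p + 6*x - 3) - x*(p + 6*x - 3); both groups contain (p + 6*x - 3), giving -(3*p + x)*(p + 6*x - 3).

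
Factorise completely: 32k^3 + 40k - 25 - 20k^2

Group as (32k^3 + 40k) + (-20k^2 - 25) = 8k(4k^2 + 5) - 5(4k^2 + 5).
Both groups share the factor (4k^2 + 5).

(8k - 5)(4k^2 + 5)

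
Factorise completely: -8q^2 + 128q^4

8q^2(4q + 1)(4q - 1)

Factor out 8q^2, leaving 16q^2 - 1, which is a difference of two squares.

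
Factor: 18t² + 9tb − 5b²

(3t − b)(6t + 5b)

Group: 3t(6t + 5b) − b(6t + 5b); both groups contain (6t + 5b).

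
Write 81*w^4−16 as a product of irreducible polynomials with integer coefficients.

(3*w+2)*(3*w−2)*(9*w^2+4)

(3*w)⁴ − (2)⁴ = ((3*w)² − (2)²)((3*w)² + (2)²); the first factor splits again, the second (9*w^2+4) is irreducible.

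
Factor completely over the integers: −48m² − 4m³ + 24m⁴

4m²(2m − 3)(3m + 4)

Pull out the common factor 4m², then factor the remaining trinomial.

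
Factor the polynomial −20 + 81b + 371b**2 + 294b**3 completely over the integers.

Testing divisors of the constant over divisors of the leading coefficient, b = 1/7 is a root, giving the factor (7b − 1) and quotient 42b**2 + 59b + 20.
The remaining quadratic factors as (6b + 5)(7b + 4).

(6b + 5)(7b + 4)(7b − 1)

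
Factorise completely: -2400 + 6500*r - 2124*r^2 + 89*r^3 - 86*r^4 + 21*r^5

Among the possible rational roots, r = 5 is a root, giving the factor (r - 5) and quotient 21*r^4 + 19*r^3 + 184*r^2 - 1204*r + 480.
Continuing, r = 3/7 is a root, so (7*r - 3) divides it; the quotient is 3*r^3 + 4*r^2 + 28*r - 160.
Then r = 8/3 is a root, so (3*r - 8) is a factor; dividing leaves r^2 + 4*r + 20.
The quadratic r^2 + 4*r + 20 has discriminant -64 < 0 and is irreducible over ℤ.

(3*r - 8)*(7*r - 3)*(r - 5)*(r^2 + 4*r + 20)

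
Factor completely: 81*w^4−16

Write as (9*w^2)² − (4)², then factor 9*w^2−4 once more.

(3*w+2)*(3*w−2)*(9*w^2+4)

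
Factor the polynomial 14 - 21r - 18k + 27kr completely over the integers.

(3r - 2)(9k - 7)

Group as (27kr - 18k) + (-21r + 14) = 9k(3r - 2) - 7(3r - 2).
Both groups share the factor (3r - 2).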